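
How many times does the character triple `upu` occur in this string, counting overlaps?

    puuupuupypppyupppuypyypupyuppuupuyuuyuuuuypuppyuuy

Sliding a length-3 window over the 50 characters (48 positions):
  position 4–6: upu
  position 31–33: upu

2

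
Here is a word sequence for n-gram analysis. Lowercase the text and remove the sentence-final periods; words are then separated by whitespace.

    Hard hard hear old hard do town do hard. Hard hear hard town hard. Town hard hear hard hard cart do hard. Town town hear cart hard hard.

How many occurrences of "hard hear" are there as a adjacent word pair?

Scanning the 27 overlapping bigram windows for "hard hear":
  position 2–3: hard hear
  position 10–11: hard hear
  position 16–17: hard hear

3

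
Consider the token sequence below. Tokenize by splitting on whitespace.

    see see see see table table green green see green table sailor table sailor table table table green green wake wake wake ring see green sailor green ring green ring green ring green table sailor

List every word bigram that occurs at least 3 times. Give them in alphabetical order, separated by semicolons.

green ring; ring green; see see; table sailor; table table

Bigram counts meeting the condition (at least 3 times):
  green ring: 3
  ring green: 3
  see see: 3
  table sailor: 3
  table table: 3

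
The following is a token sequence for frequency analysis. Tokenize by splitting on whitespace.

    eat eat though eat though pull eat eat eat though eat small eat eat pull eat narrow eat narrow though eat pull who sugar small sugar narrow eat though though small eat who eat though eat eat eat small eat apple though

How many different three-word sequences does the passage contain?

35

42 tokens → 40 trigram windows in total.
Repeated trigrams (each contributes count−1 duplicates):
  eat though eat: 3
  eat eat eat: 2
  eat eat though: 2
  eat small eat: 2
5 duplicate windows → 40 − 5 = 35 distinct.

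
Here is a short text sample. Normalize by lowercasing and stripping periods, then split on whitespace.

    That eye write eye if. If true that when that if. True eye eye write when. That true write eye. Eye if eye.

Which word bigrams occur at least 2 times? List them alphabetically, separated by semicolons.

eye eye; eye if; eye write; if true; when that; write eye

Bigram counts meeting the condition (at least 2 times):
  eye eye: 2
  eye if: 2
  eye write: 2
  if true: 2
  when that: 2
  write eye: 2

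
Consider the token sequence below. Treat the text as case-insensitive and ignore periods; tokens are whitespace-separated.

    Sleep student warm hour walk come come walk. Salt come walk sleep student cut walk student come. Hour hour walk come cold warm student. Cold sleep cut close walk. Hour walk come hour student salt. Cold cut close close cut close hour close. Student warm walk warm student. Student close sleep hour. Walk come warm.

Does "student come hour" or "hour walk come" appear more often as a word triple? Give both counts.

"student come hour": 1 occurrence
"hour walk come": 4 occurrences

"hour walk come" (4 vs 1)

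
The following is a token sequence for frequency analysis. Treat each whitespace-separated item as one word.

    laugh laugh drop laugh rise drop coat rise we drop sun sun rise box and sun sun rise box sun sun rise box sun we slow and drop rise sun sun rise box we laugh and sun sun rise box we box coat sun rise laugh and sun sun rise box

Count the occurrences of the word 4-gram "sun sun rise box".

6

Scanning the 48 overlapping 4-gram windows for "sun sun rise box":
  position 11–14: sun sun rise box
  position 16–19: sun sun rise box
  position 20–23: sun sun rise box
  position 30–33: sun sun rise box
  position 37–40: sun sun rise box
  position 48–51: sun sun rise box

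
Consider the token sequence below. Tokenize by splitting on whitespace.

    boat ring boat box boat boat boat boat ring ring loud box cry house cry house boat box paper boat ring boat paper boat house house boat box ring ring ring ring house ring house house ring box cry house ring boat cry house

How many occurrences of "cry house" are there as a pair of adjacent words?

4

Scanning the 43 overlapping bigram windows for "cry house":
  position 13–14: cry house
  position 15–16: cry house
  position 39–40: cry house
  position 43–44: cry house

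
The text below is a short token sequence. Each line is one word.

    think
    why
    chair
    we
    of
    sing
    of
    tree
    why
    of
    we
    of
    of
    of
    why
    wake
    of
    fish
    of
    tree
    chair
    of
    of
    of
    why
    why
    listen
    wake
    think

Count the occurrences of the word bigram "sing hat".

Scanning the 28 overlapping bigram windows for "sing hat":
  (none found)

0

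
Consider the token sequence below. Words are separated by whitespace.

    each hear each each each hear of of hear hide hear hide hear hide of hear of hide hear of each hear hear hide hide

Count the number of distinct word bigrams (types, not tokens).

13

25 tokens → 24 bigram windows in total.
Repeated bigrams (each contributes count−1 duplicates):
  hear hide: 4
  each hear: 3
  hear of: 3
  hide hear: 3
  each each: 2
  of hear: 2
11 duplicate windows → 24 − 11 = 13 distinct.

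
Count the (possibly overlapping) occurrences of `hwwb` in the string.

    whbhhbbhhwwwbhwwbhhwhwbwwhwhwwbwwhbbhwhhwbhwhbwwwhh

2

Sliding a length-4 window over the 51 characters (48 positions):
  position 14–17: hwwb
  position 28–31: hwwb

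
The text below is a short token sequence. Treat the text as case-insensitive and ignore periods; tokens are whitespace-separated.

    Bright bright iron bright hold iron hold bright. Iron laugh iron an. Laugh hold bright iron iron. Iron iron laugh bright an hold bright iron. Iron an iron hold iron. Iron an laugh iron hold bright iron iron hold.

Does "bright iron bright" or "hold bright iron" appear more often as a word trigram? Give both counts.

"hold bright iron" (4 vs 1)

"bright iron bright": 1 occurrence
"hold bright iron": 4 occurrences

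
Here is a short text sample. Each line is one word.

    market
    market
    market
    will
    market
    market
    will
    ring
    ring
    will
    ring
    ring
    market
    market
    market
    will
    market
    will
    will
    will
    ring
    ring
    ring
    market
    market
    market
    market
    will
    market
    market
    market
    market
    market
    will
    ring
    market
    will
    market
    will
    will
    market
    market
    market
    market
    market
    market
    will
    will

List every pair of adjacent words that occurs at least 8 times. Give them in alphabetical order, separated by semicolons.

market market; market will

Bigram counts meeting the condition (at least 8 times):
  market market: 17
  market will: 9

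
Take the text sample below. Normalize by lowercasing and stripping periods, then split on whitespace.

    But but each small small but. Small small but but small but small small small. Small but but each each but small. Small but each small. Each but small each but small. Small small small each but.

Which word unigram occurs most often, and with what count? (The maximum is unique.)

Unigram frequencies (highest first):
  small: 17
  but: 13
  each: 7

"small", 17 times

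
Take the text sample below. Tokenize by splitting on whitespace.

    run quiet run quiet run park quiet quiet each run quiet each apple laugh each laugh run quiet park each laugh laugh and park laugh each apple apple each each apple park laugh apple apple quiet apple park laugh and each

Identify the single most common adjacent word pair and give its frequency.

"run quiet", 4 times

Bigram frequencies (highest first):
  run quiet: 4
  each apple: 3
  park laugh: 3
  quiet run: 2
  quiet each: 2
  laugh each: 2
  … (20 more, each ≤ 2)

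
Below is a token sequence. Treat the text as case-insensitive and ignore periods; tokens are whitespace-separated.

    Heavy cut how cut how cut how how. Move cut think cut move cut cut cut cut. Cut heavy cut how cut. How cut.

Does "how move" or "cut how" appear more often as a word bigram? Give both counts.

"how move": 1 occurrence
"cut how": 5 occurrences

"cut how" (5 vs 1)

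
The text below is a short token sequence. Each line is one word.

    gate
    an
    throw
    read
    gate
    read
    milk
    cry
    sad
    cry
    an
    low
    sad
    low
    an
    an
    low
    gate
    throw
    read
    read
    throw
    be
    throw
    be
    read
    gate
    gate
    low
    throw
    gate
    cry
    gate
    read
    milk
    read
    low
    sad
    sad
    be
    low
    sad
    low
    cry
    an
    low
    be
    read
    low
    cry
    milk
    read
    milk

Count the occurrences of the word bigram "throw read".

2

Scanning the 52 overlapping bigram windows for "throw read":
  position 3–4: throw read
  position 19–20: throw read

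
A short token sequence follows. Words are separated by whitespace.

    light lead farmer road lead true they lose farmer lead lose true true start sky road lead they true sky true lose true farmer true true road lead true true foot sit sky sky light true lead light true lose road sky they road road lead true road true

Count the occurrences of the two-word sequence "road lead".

4

Scanning the 48 overlapping bigram windows for "road lead":
  position 4–5: road lead
  position 16–17: road lead
  position 27–28: road lead
  position 45–46: road lead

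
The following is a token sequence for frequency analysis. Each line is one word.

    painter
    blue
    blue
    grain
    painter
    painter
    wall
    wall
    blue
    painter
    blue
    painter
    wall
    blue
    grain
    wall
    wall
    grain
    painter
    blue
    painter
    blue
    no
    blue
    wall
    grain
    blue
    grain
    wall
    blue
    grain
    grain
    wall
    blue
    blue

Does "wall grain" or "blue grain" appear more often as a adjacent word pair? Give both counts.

"blue grain" (4 vs 2)

"wall grain": 2 occurrences
"blue grain": 4 occurrences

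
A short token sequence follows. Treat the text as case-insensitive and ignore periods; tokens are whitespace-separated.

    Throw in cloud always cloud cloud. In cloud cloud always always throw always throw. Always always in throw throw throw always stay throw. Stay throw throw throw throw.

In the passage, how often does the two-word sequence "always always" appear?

Scanning the 27 overlapping bigram windows for "always always":
  position 10–11: always always
  position 15–16: always always

2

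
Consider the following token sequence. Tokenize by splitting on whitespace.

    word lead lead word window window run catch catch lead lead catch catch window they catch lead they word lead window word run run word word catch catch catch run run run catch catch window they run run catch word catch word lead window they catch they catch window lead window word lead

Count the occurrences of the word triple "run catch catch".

Scanning the 51 overlapping trigram windows for "run catch catch":
  position 7–9: run catch catch
  position 32–34: run catch catch

2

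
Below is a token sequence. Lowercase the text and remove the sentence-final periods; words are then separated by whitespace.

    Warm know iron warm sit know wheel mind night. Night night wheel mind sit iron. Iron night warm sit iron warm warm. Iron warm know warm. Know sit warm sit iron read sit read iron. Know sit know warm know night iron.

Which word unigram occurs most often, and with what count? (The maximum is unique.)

"warm", 9 times

Unigram frequencies (highest first):
  warm: 9
  iron: 8
  know: 7
  sit: 7
  night: 5
  wheel: 2
  … (2 more, each ≤ 2)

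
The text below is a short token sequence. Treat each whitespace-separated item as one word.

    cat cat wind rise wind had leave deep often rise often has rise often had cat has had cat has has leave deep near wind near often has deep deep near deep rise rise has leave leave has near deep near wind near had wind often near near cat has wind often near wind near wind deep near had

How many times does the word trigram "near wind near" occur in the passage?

Scanning the 57 overlapping trigram windows for "near wind near":
  position 24–26: near wind near
  position 41–43: near wind near
  position 53–55: near wind near

3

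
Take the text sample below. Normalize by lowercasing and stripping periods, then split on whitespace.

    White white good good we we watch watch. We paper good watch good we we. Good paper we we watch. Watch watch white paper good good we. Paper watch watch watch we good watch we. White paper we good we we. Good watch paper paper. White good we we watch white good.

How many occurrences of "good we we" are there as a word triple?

4

Scanning the 50 overlapping trigram windows for "good we we":
  position 4–6: good we we
  position 13–15: good we we
  position 39–41: good we we
  position 47–49: good we we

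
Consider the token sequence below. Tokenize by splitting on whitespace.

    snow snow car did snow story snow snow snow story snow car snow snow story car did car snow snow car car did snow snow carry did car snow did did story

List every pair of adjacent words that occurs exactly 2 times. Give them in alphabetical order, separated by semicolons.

did car; did snow; story snow

Bigram counts meeting the condition (exactly 2 times):
  did car: 2
  did snow: 2
  story snow: 2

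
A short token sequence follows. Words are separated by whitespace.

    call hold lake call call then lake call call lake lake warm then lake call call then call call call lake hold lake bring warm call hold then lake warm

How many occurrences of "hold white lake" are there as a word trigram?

0

Scanning the 28 overlapping trigram windows for "hold white lake":
  (none found)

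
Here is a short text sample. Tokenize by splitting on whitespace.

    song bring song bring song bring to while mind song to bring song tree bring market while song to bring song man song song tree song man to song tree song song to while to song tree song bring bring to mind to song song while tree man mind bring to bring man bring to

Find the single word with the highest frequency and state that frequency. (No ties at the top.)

"song", 17 times

Unigram frequencies (highest first):
  song: 17
  bring: 11
  to: 10
  tree: 5
  while: 4
  man: 4
  … (2 more, each ≤ 3)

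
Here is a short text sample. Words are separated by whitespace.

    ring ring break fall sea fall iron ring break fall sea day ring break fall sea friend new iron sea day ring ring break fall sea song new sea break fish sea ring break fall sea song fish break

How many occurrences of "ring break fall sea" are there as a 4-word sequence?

5

Scanning the 36 overlapping 4-gram windows for "ring break fall sea":
  position 2–5: ring break fall sea
  position 8–11: ring break fall sea
  position 13–16: ring break fall sea
  position 23–26: ring break fall sea
  position 33–36: ring break fall sea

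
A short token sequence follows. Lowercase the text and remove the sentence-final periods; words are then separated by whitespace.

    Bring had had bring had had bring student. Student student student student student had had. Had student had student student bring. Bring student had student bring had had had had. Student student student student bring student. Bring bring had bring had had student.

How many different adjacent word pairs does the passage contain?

43 tokens → 42 bigram windows in total.
Repeated bigrams (each contributes count−1 duplicates):
  student student: 9
  had had: 8
  bring had: 5
  had student: 5
  student bring: 4
  bring student: 3
  had bring: 3
  student had: 3
  … (1 more repeated)
33 duplicate windows → 42 − 33 = 9 distinct.

9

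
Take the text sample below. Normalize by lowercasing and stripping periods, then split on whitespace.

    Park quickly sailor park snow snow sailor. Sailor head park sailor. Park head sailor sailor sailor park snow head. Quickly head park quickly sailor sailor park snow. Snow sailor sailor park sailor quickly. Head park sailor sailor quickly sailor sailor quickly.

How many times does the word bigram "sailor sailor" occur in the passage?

Scanning the 40 overlapping bigram windows for "sailor sailor":
  position 7–8: sailor sailor
  position 14–15: sailor sailor
  position 15–16: sailor sailor
  position 24–25: sailor sailor
  position 29–30: sailor sailor
  position 36–37: sailor sailor
  position 39–40: sailor sailor

7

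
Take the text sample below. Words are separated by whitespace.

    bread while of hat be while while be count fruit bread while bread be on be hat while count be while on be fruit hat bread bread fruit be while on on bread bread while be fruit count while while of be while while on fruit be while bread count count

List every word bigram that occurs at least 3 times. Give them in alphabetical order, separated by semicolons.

be while; bread while; while on; while while

Bigram counts meeting the condition (at least 3 times):
  be while: 5
  bread while: 3
  while on: 3
  while while: 3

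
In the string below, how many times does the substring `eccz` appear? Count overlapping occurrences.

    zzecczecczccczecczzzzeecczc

Sliding a length-4 window over the 27 characters (24 positions):
  position 3–6: eccz
  position 7–10: eccz
  position 15–18: eccz
  position 23–26: eccz

4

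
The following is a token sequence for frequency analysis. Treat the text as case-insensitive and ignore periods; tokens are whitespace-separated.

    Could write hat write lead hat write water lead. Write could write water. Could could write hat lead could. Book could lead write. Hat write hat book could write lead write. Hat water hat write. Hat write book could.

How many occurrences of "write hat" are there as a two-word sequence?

Scanning the 38 overlapping bigram windows for "write hat":
  position 2–3: write hat
  position 16–17: write hat
  position 23–24: write hat
  position 25–26: write hat
  position 31–32: write hat
  position 35–36: write hat

6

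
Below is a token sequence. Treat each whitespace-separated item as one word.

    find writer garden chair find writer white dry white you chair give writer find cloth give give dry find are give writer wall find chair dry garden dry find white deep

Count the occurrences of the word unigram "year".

0

Scanning the 31 tokens for "year":
  (none found)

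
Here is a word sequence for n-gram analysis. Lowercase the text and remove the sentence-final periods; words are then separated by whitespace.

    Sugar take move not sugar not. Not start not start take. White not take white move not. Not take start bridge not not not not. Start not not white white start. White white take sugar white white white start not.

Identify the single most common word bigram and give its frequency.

"not not", 6 times

Bigram frequencies (highest first):
  not not: 6
  white white: 4
  not start: 3
  start not: 3
  move not: 2
  take white: 2
  … (17 more, each ≤ 2)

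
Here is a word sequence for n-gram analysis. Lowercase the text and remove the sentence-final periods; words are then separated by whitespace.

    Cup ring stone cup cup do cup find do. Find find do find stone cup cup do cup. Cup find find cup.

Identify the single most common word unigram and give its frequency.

Unigram frequencies (highest first):
  cup: 9
  find: 6
  do: 4
  stone: 2
  ring: 1

"cup", 9 times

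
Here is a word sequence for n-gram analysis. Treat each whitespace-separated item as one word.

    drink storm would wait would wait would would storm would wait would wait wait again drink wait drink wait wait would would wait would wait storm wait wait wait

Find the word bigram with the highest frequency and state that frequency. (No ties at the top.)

"would wait", 6 times

Bigram frequencies (highest first):
  would wait: 6
  wait would: 5
  wait wait: 4
  storm would: 2
  would would: 2
  drink wait: 2
  … (7 more, each ≤ 1)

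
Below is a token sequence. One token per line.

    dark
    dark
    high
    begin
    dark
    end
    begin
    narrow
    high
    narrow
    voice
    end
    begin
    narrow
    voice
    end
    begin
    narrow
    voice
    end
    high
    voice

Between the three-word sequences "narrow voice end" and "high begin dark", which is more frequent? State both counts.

"narrow voice end" (3 vs 1)

"narrow voice end": 3 occurrences
"high begin dark": 1 occurrence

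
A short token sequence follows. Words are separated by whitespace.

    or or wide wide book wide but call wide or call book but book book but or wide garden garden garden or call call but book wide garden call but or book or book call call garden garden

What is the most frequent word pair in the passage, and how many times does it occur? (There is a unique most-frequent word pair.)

Bigram frequencies (highest first):
  garden garden: 3
  or wide: 2
  book wide: 2
  or call: 2
  book but: 2
  but book: 2
  … (19 more, each ≤ 2)

"garden garden", 3 times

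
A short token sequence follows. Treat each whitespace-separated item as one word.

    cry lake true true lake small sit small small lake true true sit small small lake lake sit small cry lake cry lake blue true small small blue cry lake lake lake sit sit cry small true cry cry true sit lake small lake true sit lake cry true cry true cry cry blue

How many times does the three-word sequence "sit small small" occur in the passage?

2

Scanning the 52 overlapping trigram windows for "sit small small":
  position 7–9: sit small small
  position 13–15: sit small small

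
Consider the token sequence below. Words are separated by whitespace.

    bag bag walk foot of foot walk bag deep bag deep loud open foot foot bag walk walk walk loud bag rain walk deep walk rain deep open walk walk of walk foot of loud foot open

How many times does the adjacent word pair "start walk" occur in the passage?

0

Scanning the 36 overlapping bigram windows for "start walk":
  (none found)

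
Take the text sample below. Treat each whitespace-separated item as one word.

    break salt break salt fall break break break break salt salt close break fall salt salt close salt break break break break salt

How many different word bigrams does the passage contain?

23 tokens → 22 bigram windows in total.
Repeated bigrams (each contributes count−1 duplicates):
  break break: 6
  break salt: 4
  salt break: 2
  salt close: 2
  salt salt: 2
11 duplicate windows → 22 − 11 = 11 distinct.

11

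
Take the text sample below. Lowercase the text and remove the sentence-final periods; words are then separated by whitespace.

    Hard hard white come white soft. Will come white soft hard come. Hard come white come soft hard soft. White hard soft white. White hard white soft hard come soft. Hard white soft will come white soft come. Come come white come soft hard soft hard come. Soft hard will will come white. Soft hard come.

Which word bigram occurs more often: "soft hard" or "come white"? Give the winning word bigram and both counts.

"soft hard": 8 occurrences
"come white": 6 occurrences

"soft hard" (8 vs 6)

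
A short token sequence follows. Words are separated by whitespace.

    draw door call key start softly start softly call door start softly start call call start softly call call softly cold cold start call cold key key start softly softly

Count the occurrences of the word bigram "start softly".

5

Scanning the 29 overlapping bigram windows for "start softly":
  position 5–6: start softly
  position 7–8: start softly
  position 11–12: start softly
  position 16–17: start softly
  position 28–29: start softly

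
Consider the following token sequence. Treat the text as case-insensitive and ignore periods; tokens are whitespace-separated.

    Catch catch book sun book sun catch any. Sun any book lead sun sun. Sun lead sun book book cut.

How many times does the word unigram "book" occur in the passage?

Scanning the 20 tokens for "book":
  position 3: book
  position 5: book
  position 11: book
  position 18: book
  position 19: book

5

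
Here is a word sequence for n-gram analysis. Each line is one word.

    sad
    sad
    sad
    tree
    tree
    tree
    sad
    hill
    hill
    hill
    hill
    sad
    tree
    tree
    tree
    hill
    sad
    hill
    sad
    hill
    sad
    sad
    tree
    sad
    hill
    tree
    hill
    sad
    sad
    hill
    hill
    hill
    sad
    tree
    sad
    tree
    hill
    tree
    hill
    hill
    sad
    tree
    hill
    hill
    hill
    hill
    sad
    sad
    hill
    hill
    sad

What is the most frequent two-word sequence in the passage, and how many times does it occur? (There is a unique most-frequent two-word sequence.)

"hill hill", 10 times

Bigram frequencies (highest first):
  hill hill: 10
  hill sad: 9
  sad tree: 6
  sad hill: 6
  sad sad: 5
  tree hill: 5
  … (3 more, each ≤ 4)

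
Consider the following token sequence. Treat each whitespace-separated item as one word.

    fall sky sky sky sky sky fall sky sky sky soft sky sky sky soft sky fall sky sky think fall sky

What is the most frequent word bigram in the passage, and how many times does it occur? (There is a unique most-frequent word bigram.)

"sky sky", 9 times

Bigram frequencies (highest first):
  sky sky: 9
  fall sky: 4
  sky fall: 2
  sky soft: 2
  soft sky: 2
  sky think: 1
  … (1 more, each ≤ 1)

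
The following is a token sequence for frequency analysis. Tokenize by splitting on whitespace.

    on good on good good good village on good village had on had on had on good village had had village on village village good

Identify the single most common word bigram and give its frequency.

"on good", 4 times

Bigram frequencies (highest first):
  on good: 4
  good village: 3
  had on: 3
  good good: 2
  village on: 2
  village had: 2
  … (7 more, each ≤ 2)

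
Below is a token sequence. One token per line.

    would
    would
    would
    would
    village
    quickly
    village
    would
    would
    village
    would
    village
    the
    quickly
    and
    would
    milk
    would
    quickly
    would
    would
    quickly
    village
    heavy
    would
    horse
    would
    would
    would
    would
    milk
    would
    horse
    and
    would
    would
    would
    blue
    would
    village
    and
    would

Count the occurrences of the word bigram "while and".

0

Scanning the 41 overlapping bigram windows for "while and":
  (none found)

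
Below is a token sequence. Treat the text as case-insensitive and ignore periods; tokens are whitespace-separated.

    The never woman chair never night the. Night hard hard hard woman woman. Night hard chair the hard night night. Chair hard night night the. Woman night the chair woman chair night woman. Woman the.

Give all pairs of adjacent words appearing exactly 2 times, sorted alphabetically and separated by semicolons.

Bigram counts meeting the condition (exactly 2 times):
  hard hard: 2
  hard night: 2
  night hard: 2
  night night: 2
  woman chair: 2
  woman night: 2
  woman woman: 2

hard hard; hard night; night hard; night night; woman chair; woman night; woman woman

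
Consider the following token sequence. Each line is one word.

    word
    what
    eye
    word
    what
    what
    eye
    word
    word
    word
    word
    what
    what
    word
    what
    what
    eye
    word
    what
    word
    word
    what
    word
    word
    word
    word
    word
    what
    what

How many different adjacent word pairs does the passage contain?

29 tokens → 28 bigram windows in total.
Repeated bigrams (each contributes count−1 duplicates):
  word word: 8
  word what: 7
  what what: 4
  eye word: 3
  what eye: 3
  what word: 3
22 duplicate windows → 28 − 22 = 6 distinct.

6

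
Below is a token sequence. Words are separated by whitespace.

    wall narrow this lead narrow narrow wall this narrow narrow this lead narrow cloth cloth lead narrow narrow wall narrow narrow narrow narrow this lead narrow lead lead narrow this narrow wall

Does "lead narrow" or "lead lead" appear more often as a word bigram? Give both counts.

"lead narrow": 5 occurrences
"lead lead": 1 occurrence

"lead narrow" (5 vs 1)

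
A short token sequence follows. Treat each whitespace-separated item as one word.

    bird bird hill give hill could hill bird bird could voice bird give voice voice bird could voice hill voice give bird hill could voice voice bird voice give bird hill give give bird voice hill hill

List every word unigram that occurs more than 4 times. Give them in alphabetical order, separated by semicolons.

Unigram counts meeting the condition (more than 4 times):
  bird: 10
  give: 6
  hill: 8
  voice: 9

bird; give; hill; voice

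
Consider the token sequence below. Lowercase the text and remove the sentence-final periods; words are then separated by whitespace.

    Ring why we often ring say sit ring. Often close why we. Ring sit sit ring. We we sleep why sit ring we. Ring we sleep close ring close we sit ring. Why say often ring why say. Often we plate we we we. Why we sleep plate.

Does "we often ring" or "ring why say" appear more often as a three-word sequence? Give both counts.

"we often ring": 1 occurrence
"ring why say": 2 occurrences

"ring why say" (2 vs 1)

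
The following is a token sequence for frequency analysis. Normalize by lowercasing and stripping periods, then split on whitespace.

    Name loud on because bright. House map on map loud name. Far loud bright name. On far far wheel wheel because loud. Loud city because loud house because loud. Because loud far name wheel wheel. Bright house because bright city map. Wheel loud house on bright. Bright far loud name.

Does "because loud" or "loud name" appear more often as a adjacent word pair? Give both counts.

"because loud" (4 vs 2)

"because loud": 4 occurrences
"loud name": 2 occurrences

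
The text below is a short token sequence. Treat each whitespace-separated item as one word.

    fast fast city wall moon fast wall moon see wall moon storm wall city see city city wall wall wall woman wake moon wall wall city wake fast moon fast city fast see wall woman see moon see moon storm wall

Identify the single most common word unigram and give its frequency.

Unigram frequencies (highest first):
  wall: 11
  moon: 7
  fast: 6
  city: 6
  see: 5
  storm: 2
  … (2 more, each ≤ 2)

"wall", 11 times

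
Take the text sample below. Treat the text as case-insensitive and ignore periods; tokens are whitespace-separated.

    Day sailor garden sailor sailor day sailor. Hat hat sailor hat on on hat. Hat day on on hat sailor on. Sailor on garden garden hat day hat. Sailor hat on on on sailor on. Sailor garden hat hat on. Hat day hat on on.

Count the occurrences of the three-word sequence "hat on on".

Scanning the 43 overlapping trigram windows for "hat on on":
  position 11–13: hat on on
  position 30–32: hat on on
  position 43–45: hat on on

3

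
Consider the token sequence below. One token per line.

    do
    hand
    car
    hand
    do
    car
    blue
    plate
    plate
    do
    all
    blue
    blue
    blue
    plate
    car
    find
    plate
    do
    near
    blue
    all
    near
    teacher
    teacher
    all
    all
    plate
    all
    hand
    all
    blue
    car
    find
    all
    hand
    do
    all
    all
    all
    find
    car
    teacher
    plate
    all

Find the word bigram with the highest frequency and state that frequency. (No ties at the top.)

Bigram frequencies (highest first):
  all all: 3
  hand do: 2
  blue plate: 2
  plate do: 2
  do all: 2
  all blue: 2
  … (27 more, each ≤ 2)

"all all", 3 times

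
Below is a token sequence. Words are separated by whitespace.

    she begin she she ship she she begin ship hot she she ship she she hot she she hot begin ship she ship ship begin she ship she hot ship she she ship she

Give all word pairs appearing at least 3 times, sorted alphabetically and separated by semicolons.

she hot; she she; she ship; ship she

Bigram counts meeting the condition (at least 3 times):
  she hot: 3
  she she: 6
  she ship: 5
  ship she: 6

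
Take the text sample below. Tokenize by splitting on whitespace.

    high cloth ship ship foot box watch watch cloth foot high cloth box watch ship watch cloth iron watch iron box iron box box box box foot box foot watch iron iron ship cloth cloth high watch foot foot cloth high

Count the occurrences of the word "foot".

Scanning the 41 tokens for "foot":
  position 5: foot
  position 10: foot
  position 27: foot
  position 29: foot
  position 38: foot
  position 39: foot

6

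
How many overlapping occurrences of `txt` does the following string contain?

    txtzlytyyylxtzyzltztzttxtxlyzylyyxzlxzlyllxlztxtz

Sliding a length-3 window over the 49 characters (47 positions):
  position 1–3: txt
  position 23–25: txt
  position 46–48: txt

3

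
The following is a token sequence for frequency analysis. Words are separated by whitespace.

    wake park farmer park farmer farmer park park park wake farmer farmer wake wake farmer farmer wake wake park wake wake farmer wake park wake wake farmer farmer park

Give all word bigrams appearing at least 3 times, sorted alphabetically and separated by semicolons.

Bigram counts meeting the condition (at least 3 times):
  farmer farmer: 4
  farmer park: 3
  farmer wake: 3
  park wake: 3
  wake farmer: 4
  wake park: 3
  wake wake: 4

farmer farmer; farmer park; farmer wake; park wake; wake farmer; wake park; wake wake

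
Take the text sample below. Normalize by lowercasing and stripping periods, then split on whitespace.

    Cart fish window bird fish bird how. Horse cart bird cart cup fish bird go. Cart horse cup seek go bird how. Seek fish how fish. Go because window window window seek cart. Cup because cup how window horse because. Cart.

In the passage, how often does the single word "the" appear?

Scanning the 41 tokens for "the":
  (none found)

0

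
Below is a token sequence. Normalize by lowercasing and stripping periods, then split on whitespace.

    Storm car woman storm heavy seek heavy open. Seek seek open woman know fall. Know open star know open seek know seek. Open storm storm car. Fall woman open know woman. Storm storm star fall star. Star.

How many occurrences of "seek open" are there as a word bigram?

2

Scanning the 36 overlapping bigram windows for "seek open":
  position 10–11: seek open
  position 22–23: seek open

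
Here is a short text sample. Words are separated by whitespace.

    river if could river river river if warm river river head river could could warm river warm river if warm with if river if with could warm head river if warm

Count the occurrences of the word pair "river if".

5

Scanning the 30 overlapping bigram windows for "river if":
  position 1–2: river if
  position 6–7: river if
  position 18–19: river if
  position 23–24: river if
  position 29–30: river if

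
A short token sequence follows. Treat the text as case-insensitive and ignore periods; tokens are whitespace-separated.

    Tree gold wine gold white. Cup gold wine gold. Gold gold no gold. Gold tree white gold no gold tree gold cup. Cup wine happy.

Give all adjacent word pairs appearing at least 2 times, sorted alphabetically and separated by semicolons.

Bigram counts meeting the condition (at least 2 times):
  gold gold: 3
  gold no: 2
  gold tree: 2
  gold wine: 2
  no gold: 2
  tree gold: 2
  wine gold: 2

gold gold; gold no; gold tree; gold wine; no gold; tree gold; wine gold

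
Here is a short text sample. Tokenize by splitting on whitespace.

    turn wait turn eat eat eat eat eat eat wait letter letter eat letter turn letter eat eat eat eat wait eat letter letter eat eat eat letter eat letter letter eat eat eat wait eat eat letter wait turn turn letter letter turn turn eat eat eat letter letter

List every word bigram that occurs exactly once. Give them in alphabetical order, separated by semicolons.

letter wait; turn wait; wait letter

Bigram counts meeting the condition (exactly once):
  letter wait: 1
  turn wait: 1
  wait letter: 1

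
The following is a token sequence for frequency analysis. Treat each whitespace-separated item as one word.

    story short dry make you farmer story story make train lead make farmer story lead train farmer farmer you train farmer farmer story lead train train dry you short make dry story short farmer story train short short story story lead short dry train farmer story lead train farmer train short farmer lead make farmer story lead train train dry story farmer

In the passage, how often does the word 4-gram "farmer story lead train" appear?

4

Scanning the 59 overlapping 4-gram windows for "farmer story lead train":
  position 13–16: farmer story lead train
  position 22–25: farmer story lead train
  position 45–48: farmer story lead train
  position 55–58: farmer story lead train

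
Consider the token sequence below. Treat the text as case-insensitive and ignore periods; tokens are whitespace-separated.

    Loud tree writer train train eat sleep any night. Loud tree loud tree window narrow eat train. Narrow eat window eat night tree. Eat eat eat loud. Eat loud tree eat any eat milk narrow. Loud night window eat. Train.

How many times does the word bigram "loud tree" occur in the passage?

4

Scanning the 39 overlapping bigram windows for "loud tree":
  position 1–2: loud tree
  position 10–11: loud tree
  position 12–13: loud tree
  position 29–30: loud tree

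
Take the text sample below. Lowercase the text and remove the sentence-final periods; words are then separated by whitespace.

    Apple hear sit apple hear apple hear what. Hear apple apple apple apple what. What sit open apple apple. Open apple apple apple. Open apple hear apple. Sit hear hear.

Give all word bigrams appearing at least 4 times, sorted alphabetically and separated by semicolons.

apple apple; apple hear

Bigram counts meeting the condition (at least 4 times):
  apple apple: 6
  apple hear: 4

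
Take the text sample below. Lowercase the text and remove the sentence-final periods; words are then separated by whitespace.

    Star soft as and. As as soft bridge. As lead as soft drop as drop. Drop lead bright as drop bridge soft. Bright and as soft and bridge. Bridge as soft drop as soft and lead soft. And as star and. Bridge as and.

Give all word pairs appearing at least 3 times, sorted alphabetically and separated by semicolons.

Bigram counts meeting the condition (at least 3 times):
  and as: 3
  as soft: 5
  bridge as: 3
  soft and: 3

and as; as soft; bridge as; soft and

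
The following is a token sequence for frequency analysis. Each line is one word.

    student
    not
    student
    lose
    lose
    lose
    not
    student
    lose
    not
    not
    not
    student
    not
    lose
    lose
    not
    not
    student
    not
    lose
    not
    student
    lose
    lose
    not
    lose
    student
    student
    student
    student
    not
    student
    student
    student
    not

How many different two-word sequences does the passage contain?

36 tokens → 35 bigram windows in total.
Repeated bigrams (each contributes count−1 duplicates):
  not student: 6
  lose not: 5
  student not: 5
  student student: 5
  lose lose: 4
  not lose: 3
  not not: 3
  student lose: 3
26 duplicate windows → 35 − 26 = 9 distinct.

9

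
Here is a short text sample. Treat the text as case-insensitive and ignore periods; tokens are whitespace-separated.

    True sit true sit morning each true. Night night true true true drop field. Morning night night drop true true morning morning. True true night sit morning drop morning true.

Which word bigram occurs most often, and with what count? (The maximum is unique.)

Bigram frequencies (highest first):
  true true: 4
  true sit: 2
  sit morning: 2
  true night: 2
  night night: 2
  morning true: 2
  … (15 more, each ≤ 1)

"true true", 4 times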